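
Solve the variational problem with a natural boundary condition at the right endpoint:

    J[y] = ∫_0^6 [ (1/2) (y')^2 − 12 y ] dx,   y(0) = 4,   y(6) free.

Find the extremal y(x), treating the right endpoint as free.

The Lagrangian L = (1/2) (y')^2 − 12 y gives
    ∂L/∂y = −12,   ∂L/∂y' = y'.
Euler-Lagrange: d/dx(y') − (−12) = 0, i.e. y'' + 12 = 0, so
    y(x) = −(12/2) x^2 + C1 x + C2.
Fixed left endpoint y(0) = 4 ⇒ C2 = 4.
The right endpoint x = 6 is free, so the natural (transversality) condition is ∂L/∂y' |_{x=6} = 0, i.e. y'(6) = 0.
Compute y'(x) = −12 x + C1, so y'(6) = −72 + C1 = 0 ⇒ C1 = 72.
Therefore the extremal is
    y(x) = −6 x^2 + 72 x + 4.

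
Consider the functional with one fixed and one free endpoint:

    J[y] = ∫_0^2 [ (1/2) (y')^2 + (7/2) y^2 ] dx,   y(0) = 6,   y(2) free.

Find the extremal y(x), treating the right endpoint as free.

The Lagrangian L = (1/2) (y')^2 + (7/2) y^2 gives
    ∂L/∂y = 7 y,   ∂L/∂y' = y'.
Euler-Lagrange: y'' − 7 y = 0.
With k = sqrt(7), the general solution is
    y(x) = A cosh(sqrt(7) x) + B sinh(sqrt(7) x).
Fixed left endpoint y(0) = 6 ⇒ A = 6.
The right endpoint x = 2 is free, so the natural (transversality) condition is ∂L/∂y' |_{x=2} = 0, i.e. y'(2) = 0.
Compute y'(x) = A k sinh(k x) + B k cosh(k x), so
    y'(2) = A k sinh(k·2) + B k cosh(k·2) = 0
    ⇒ B = −A tanh(k·2) = − 6 tanh(sqrt(7)·2).
Therefore the extremal is
    y(x) = 6 cosh(sqrt(7) x) − 6 tanh(sqrt(7)·2) sinh(sqrt(7) x).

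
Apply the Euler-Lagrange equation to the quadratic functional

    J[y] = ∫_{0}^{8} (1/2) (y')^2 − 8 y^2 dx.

The Lagrangian is L = (1/2) (y')^2 − 8 y^2.
Compute ∂L/∂y = -16y, ∂L/∂y' = y'.
The Euler-Lagrange equation d/dx(∂L/∂y') − ∂L/∂y = 0 reduces to
    y'' + 16 y = 0.
Its general solution is
    y(x) = A sin(4x) + B cos(4x),
with A, B fixed by the endpoint conditions.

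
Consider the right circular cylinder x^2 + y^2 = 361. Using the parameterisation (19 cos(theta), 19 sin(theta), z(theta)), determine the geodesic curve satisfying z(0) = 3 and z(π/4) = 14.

Parameterise the cylinder of radius R = 19 as
    r(θ) = (19 cos θ, 19 sin θ, z(θ)).
The arc-length element is
    ds = sqrt(361 + (dz/dθ)^2) dθ,
so the Lagrangian is L = sqrt(361 + z'^2).
L depends on z' only, not on z or θ, so ∂L/∂z = 0 and
    ∂L/∂z' = z' / sqrt(361 + z'^2).
The Euler-Lagrange equation gives
    d/dθ( z' / sqrt(361 + z'^2) ) = 0,
so z' is constant. Integrating once:
    z(θ) = a θ + b,
a helix on the cylinder (a straight line when the cylinder is unrolled). The constants a, b are determined by the endpoint conditions.
With endpoint conditions z(0) = 3 and z(π/4) = 14: from z(0) = b we get b = 3, and a·π/4 + 3 = 14 gives a = 44/π, so
    z(θ) = (44/π) θ + 3.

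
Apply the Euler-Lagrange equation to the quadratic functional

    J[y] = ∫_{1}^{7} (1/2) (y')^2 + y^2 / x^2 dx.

The Lagrangian is L = (1/2) (y')^2 + y^2 / x^2.
Compute ∂L/∂y = 2y/x^2, ∂L/∂y' = y'.
The Euler-Lagrange equation d/dx(∂L/∂y') − ∂L/∂y = 0 reduces to
    y'' − 2/x^2 · y = 0  (x > 0).
Its general solution is
    y(x) = A x^2 + B / x,
with A, B fixed by the endpoint conditions.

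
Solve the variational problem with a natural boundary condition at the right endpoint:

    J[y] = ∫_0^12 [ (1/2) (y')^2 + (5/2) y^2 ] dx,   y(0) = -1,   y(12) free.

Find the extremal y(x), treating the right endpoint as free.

The Lagrangian L = (1/2) (y')^2 + (5/2) y^2 gives
    ∂L/∂y = 5 y,   ∂L/∂y' = y'.
Euler-Lagrange: y'' − 5 y = 0.
With k = sqrt(5), the general solution is
    y(x) = A cosh(sqrt(5) x) + B sinh(sqrt(5) x).
Fixed left endpoint y(0) = -1 ⇒ A = -1.
The right endpoint x = 12 is free, so the natural (transversality) condition is ∂L/∂y' |_{x=12} = 0, i.e. y'(12) = 0.
Compute y'(x) = A k sinh(k x) + B k cosh(k x), so
    y'(12) = A k sinh(k·12) + B k cosh(k·12) = 0
    ⇒ B = −A tanh(k·12) = tanh(sqrt(5)·12).
Therefore the extremal is
    y(x) = −cosh(sqrt(5) x) + tanh(sqrt(5)·12) sinh(sqrt(5) x).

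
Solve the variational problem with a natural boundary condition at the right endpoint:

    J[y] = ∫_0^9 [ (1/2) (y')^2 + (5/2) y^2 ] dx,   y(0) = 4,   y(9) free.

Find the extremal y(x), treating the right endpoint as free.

The Lagrangian L = (1/2) (y')^2 + (5/2) y^2 gives
    ∂L/∂y = 5 y,   ∂L/∂y' = y'.
Euler-Lagrange: y'' − 5 y = 0.
With k = sqrt(5), the general solution is
    y(x) = A cosh(sqrt(5) x) + B sinh(sqrt(5) x).
Fixed left endpoint y(0) = 4 ⇒ A = 4.
The right endpoint x = 9 is free, so the natural (transversality) condition is ∂L/∂y' |_{x=9} = 0, i.e. y'(9) = 0.
Compute y'(x) = A k sinh(k x) + B k cosh(k x), so
    y'(9) = A k sinh(k·9) + B k cosh(k·9) = 0
    ⇒ B = −A tanh(k·9) = − 4 tanh(sqrt(5)·9).
Therefore the extremal is
    y(x) = 4 cosh(sqrt(5) x) − 4 tanh(sqrt(5)·9) sinh(sqrt(5) x).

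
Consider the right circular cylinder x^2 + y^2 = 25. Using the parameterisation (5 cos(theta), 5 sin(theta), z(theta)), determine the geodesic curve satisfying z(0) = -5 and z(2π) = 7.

Parameterise the cylinder of radius R = 5 as
    r(θ) = (5 cos θ, 5 sin θ, z(θ)).
The arc-length element is
    ds = sqrt(25 + (dz/dθ)^2) dθ,
so the Lagrangian is L = sqrt(25 + z'^2).
L depends on z' only, not on z or θ, so ∂L/∂z = 0 and
    ∂L/∂z' = z' / sqrt(25 + z'^2).
The Euler-Lagrange equation gives
    d/dθ( z' / sqrt(25 + z'^2) ) = 0,
so z' is constant. Integrating once:
    z(θ) = a θ + b,
a helix on the cylinder (a straight line when the cylinder is unrolled). The constants a, b are determined by the endpoint conditions.
With endpoint conditions z(0) = -5 and z(2π) = 7: from z(0) = b we get b = -5, and a·2π + -5 = 7 gives a = 6/π, so
    z(θ) = (6/π) θ − 5.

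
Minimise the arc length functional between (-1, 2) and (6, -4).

Arc-length functional: J[y] = ∫ sqrt(1 + (y')^2) dx.
Lagrangian L = sqrt(1 + (y')^2) has no explicit y dependence, so ∂L/∂y = 0 and the Euler-Lagrange equation gives
    d/dx( y' / sqrt(1 + (y')^2) ) = 0  ⇒  y' / sqrt(1 + (y')^2) = const.
Hence y' is constant, so y(x) is affine.
Fitting the endpoints (-1, 2) and (6, -4):
    slope m = ((-4) − 2) / (6 − (-1)) = -6/7,
    intercept c = 2 − m·(-1) = 8/7.
Extremal: y(x) = (-6/7) x + 8/7.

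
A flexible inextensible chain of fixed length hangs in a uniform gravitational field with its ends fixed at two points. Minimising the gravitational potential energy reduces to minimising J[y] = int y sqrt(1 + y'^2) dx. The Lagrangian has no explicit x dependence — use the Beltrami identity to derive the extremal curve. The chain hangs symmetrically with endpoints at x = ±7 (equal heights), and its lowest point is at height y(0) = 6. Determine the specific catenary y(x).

The Lagrangian L(y, y') = y sqrt(1 + y'^2) has no explicit x dependence, so the Beltrami identity applies:
    L − y' ∂L/∂y' = C.
Compute ∂L/∂y' = y · y' / sqrt(1 + y'^2). Then
    L − y' ∂L/∂y'
    = y sqrt(1 + y'^2) − y · y'^2 / sqrt(1 + y'^2)
    = y (1 + y'^2 − y'^2) / sqrt(1 + y'^2)
    = y / sqrt(1 + y'^2) = C.
Squaring gives y^2 = C^2 (1 + y'^2), i.e.
    y'^2 = y^2 / C^2 − 1.
Separating variables,
    dy / sqrt(y^2 − C^2) = dx / C,
and integrating gives arccosh(y / C) = (x − a)/C, so
    y(x) = C cosh((x − a)/C),
the catenary. The constants C and a are fixed by the two endpoint conditions (and, for the hanging-chain problem, the length constraint selects C).
Now fit the given data. The endpoints x = ±7 are symmetric at equal height, so the catenary is even about its minimum: a = 0 and y(x) = C cosh(x/C). The lowest point is y(0) = C cosh(0) = C, and we are told y(0) = 6, so C = 6. Therefore
    y(x) = 6 cosh(x/6),
and at the endpoints
    y(±7) = 6 cosh(7/6).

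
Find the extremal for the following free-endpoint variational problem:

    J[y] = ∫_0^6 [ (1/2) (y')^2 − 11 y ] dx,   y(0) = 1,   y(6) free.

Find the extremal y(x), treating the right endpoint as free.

The Lagrangian L = (1/2) (y')^2 − 11 y gives
    ∂L/∂y = −11,   ∂L/∂y' = y'.
Euler-Lagrange: d/dx(y') − (−11) = 0, i.e. y'' + 11 = 0, so
    y(x) = −(11/2) x^2 + C1 x + C2.
Fixed left endpoint y(0) = 1 ⇒ C2 = 1.
The right endpoint x = 6 is free, so the natural (transversality) condition is ∂L/∂y' |_{x=6} = 0, i.e. y'(6) = 0.
Compute y'(x) = −11 x + C1, so y'(6) = −66 + C1 = 0 ⇒ C1 = 66.
Therefore the extremal is
    y(x) = −(11/2) x^2 + 66 x + 1.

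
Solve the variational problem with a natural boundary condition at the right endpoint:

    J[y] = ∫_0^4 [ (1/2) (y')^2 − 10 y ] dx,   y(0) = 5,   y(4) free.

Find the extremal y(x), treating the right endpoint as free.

The Lagrangian L = (1/2) (y')^2 − 10 y gives
    ∂L/∂y = −10,   ∂L/∂y' = y'.
Euler-Lagrange: d/dx(y') − (−10) = 0, i.e. y'' + 10 = 0, so
    y(x) = −(10/2) x^2 + C1 x + C2.
Fixed left endpoint y(0) = 5 ⇒ C2 = 5.
The right endpoint x = 4 is free, so the natural (transversality) condition is ∂L/∂y' |_{x=4} = 0, i.e. y'(4) = 0.
Compute y'(x) = −10 x + C1, so y'(4) = −40 + C1 = 0 ⇒ C1 = 40.
Therefore the extremal is
    y(x) = −5 x^2 + 40 x + 5.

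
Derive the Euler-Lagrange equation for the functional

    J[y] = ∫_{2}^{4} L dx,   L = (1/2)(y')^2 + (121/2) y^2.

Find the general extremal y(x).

The Lagrangian is L = (1/2)(y')^2 + (121/2) y^2.
∂L/∂y = 121y.
∂L/∂y' = y'.
The Euler-Lagrange equation d/dx(∂L/∂y') − ∂L/∂y = 0 becomes:
    y'' - 121 y = 0
General solution: y(x) = A e^(11x) + B e^(-11x), where A and B are arbitrary constants fixed by the endpoint conditions.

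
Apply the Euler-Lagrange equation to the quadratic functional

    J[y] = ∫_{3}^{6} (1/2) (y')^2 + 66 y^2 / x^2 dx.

The Lagrangian is L = (1/2) (y')^2 + 66 y^2 / x^2.
Compute ∂L/∂y = 132y/x^2, ∂L/∂y' = y'.
The Euler-Lagrange equation d/dx(∂L/∂y') − ∂L/∂y = 0 reduces to
    y'' − 132/x^2 · y = 0  (x > 0).
Its general solution is
    y(x) = A x^12 + B x^(-11),
with A, B fixed by the endpoint conditions.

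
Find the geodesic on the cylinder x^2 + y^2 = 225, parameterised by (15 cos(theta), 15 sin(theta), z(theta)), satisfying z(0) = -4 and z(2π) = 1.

Parameterise the cylinder of radius R = 15 as
    r(θ) = (15 cos θ, 15 sin θ, z(θ)).
The arc-length element is
    ds = sqrt(225 + (dz/dθ)^2) dθ,
so the Lagrangian is L = sqrt(225 + z'^2).
L depends on z' only, not on z or θ, so ∂L/∂z = 0 and
    ∂L/∂z' = z' / sqrt(225 + z'^2).
The Euler-Lagrange equation gives
    d/dθ( z' / sqrt(225 + z'^2) ) = 0,
so z' is constant. Integrating once:
    z(θ) = a θ + b,
a helix on the cylinder (a straight line when the cylinder is unrolled). The constants a, b are determined by the endpoint conditions.
With endpoint conditions z(0) = -4 and z(2π) = 1: from z(0) = b we get b = -4, and a·2π + -4 = 1 gives a = 5/(2π), so
    z(θ) = (5/(2π)) θ − 4.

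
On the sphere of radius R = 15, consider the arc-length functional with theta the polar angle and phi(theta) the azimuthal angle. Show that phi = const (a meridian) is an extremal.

On the sphere of radius R = 15 with spherical coordinates (θ, φ), the induced metric is
    ds^2 = 225(dθ^2 + sin^2(θ) dφ^2).
Using θ as the parameter, the arc-length functional becomes
    J[φ] = ∫ 15 sqrt(1 + sin^2(θ) (dφ/dθ)^2) dθ.
So L = 15 sqrt(1 + sin^2(θ) φ'^2). Compute
    ∂L/∂φ = 0  (L has no explicit φ dependence),
    ∂L/∂φ' = 15 sin^2(θ) φ' / sqrt(1 + sin^2(θ) φ'^2).
For the candidate φ(θ) = c (constant), φ' = 0, so ∂L/∂φ' evaluated along the candidate vanishes, and ∂L/∂φ is identically zero. Hence
    d/dθ(∂L/∂φ') − ∂L/∂φ = 0
is satisfied. Therefore meridians φ = const are extremals of arc length — they are geodesics on the sphere.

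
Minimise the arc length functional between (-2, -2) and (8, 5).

Arc-length functional: J[y] = ∫ sqrt(1 + (y')^2) dx.
Lagrangian L = sqrt(1 + (y')^2) has no explicit y dependence, so ∂L/∂y = 0 and the Euler-Lagrange equation gives
    d/dx( y' / sqrt(1 + (y')^2) ) = 0  ⇒  y' / sqrt(1 + (y')^2) = const.
Hence y' is constant, so y(x) is affine.
Fitting the endpoints (-2, -2) and (8, 5):
    slope m = (5 − (-2)) / (8 − (-2)) = 7/10,
    intercept c = (-2) − m·(-2) = -3/5.
Extremal: y(x) = (7/10) x - 3/5.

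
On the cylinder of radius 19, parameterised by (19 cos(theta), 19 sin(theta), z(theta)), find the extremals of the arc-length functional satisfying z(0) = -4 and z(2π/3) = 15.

Parameterise the cylinder of radius R = 19 as
    r(θ) = (19 cos θ, 19 sin θ, z(θ)).
The arc-length element is
    ds = sqrt(361 + (dz/dθ)^2) dθ,
so the Lagrangian is L = sqrt(361 + z'^2).
L depends on z' only, not on z or θ, so ∂L/∂z = 0 and
    ∂L/∂z' = z' / sqrt(361 + z'^2).
The Euler-Lagrange equation gives
    d/dθ( z' / sqrt(361 + z'^2) ) = 0,
so z' is constant. Integrating once:
    z(θ) = a θ + b,
a helix on the cylinder (a straight line when the cylinder is unrolled). The constants a, b are determined by the endpoint conditions.
With endpoint conditions z(0) = -4 and z(2π/3) = 15: from z(0) = b we get b = -4, and a·2π/3 + -4 = 15 gives a = 57/(2π), so
    z(θ) = (57/(2π)) θ − 4.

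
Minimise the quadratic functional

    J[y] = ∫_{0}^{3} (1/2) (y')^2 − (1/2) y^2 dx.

The Lagrangian is L = (1/2) (y')^2 − (1/2) y^2.
Compute ∂L/∂y = -y, ∂L/∂y' = y'.
The Euler-Lagrange equation d/dx(∂L/∂y') − ∂L/∂y = 0 reduces to
    y'' + y = 0.
Its general solution is
    y(x) = A sin(x) + B cos(x),
with A, B fixed by the endpoint conditions.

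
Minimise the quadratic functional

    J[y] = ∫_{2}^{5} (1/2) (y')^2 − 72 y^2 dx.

The Lagrangian is L = (1/2) (y')^2 − 72 y^2.
Compute ∂L/∂y = -144y, ∂L/∂y' = y'.
The Euler-Lagrange equation d/dx(∂L/∂y') − ∂L/∂y = 0 reduces to
    y'' + 144 y = 0.
Its general solution is
    y(x) = A sin(12x) + B cos(12x),
with A, B fixed by the endpoint conditions.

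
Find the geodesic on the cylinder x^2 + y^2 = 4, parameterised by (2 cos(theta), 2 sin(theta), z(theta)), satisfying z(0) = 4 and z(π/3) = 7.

Parameterise the cylinder of radius R = 2 as
    r(θ) = (2 cos θ, 2 sin θ, z(θ)).
The arc-length element is
    ds = sqrt(4 + (dz/dθ)^2) dθ,
so the Lagrangian is L = sqrt(4 + z'^2).
L depends on z' only, not on z or θ, so ∂L/∂z = 0 and
    ∂L/∂z' = z' / sqrt(4 + z'^2).
The Euler-Lagrange equation gives
    d/dθ( z' / sqrt(4 + z'^2) ) = 0,
so z' is constant. Integrating once:
    z(θ) = a θ + b,
a helix on the cylinder (a straight line when the cylinder is unrolled). The constants a, b are determined by the endpoint conditions.
With endpoint conditions z(0) = 4 and z(π/3) = 7: from z(0) = b we get b = 4, and a·π/3 + 4 = 7 gives a = 9/π, so
    z(θ) = (9/π) θ + 4.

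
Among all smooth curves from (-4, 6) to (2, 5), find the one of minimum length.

Arc-length functional: J[y] = ∫ sqrt(1 + (y')^2) dx.
Lagrangian L = sqrt(1 + (y')^2) has no explicit y dependence, so ∂L/∂y = 0 and the Euler-Lagrange equation gives
    d/dx( y' / sqrt(1 + (y')^2) ) = 0  ⇒  y' / sqrt(1 + (y')^2) = const.
Hence y' is constant, so y(x) is affine.
Fitting the endpoints (-4, 6) and (2, 5):
    slope m = (5 − 6) / (2 − (-4)) = -1/6,
    intercept c = 6 − m·(-4) = 16/3.
Extremal: y(x) = (-1/6) x + 16/3.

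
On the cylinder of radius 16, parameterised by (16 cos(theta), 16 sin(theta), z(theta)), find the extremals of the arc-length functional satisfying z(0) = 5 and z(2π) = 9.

Parameterise the cylinder of radius R = 16 as
    r(θ) = (16 cos θ, 16 sin θ, z(θ)).
The arc-length element is
    ds = sqrt(256 + (dz/dθ)^2) dθ,
so the Lagrangian is L = sqrt(256 + z'^2).
L depends on z' only, not on z or θ, so ∂L/∂z = 0 and
    ∂L/∂z' = z' / sqrt(256 + z'^2).
The Euler-Lagrange equation gives
    d/dθ( z' / sqrt(256 + z'^2) ) = 0,
so z' is constant. Integrating once:
    z(θ) = a θ + b,
a helix on the cylinder (a straight line when the cylinder is unrolled). The constants a, b are determined by the endpoint conditions.
With endpoint conditions z(0) = 5 and z(2π) = 9: from z(0) = b we get b = 5, and a·2π + 5 = 9 gives a = 2/π, so
    z(θ) = (2/π) θ + 5.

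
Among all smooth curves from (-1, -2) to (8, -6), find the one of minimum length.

Arc-length functional: J[y] = ∫ sqrt(1 + (y')^2) dx.
Lagrangian L = sqrt(1 + (y')^2) has no explicit y dependence, so ∂L/∂y = 0 and the Euler-Lagrange equation gives
    d/dx( y' / sqrt(1 + (y')^2) ) = 0  ⇒  y' / sqrt(1 + (y')^2) = const.
Hence y' is constant, so y(x) is affine.
Fitting the endpoints (-1, -2) and (8, -6):
    slope m = ((-6) − (-2)) / (8 − (-1)) = -4/9,
    intercept c = (-2) − m·(-1) = -22/9.
Extremal: y(x) = (-4/9) x - 22/9.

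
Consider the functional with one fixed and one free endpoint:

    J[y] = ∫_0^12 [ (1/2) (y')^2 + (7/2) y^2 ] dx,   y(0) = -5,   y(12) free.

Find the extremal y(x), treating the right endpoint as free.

The Lagrangian L = (1/2) (y')^2 + (7/2) y^2 gives
    ∂L/∂y = 7 y,   ∂L/∂y' = y'.
Euler-Lagrange: y'' − 7 y = 0.
With k = sqrt(7), the general solution is
    y(x) = A cosh(sqrt(7) x) + B sinh(sqrt(7) x).
Fixed left endpoint y(0) = -5 ⇒ A = -5.
The right endpoint x = 12 is free, so the natural (transversality) condition is ∂L/∂y' |_{x=12} = 0, i.e. y'(12) = 0.
Compute y'(x) = A k sinh(k x) + B k cosh(k x), so
    y'(12) = A k sinh(k·12) + B k cosh(k·12) = 0
    ⇒ B = −A tanh(k·12) = 5 tanh(sqrt(7)·12).
Therefore the extremal is
    y(x) = −5 cosh(sqrt(7) x) + 5 tanh(sqrt(7)·12) sinh(sqrt(7) x).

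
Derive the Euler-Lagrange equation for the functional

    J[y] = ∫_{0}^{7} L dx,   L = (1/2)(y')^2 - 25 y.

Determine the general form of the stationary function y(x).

The Lagrangian is L = (1/2)(y')^2 - 25 y.
∂L/∂y = -25.
∂L/∂y' = y'.
The Euler-Lagrange equation d/dx(∂L/∂y') − ∂L/∂y = 0 becomes:
    y'' + 25 = 0
General solution: y(x) = -(25/2) x^2 + A x + B, where A and B are arbitrary constants fixed by the endpoint conditions.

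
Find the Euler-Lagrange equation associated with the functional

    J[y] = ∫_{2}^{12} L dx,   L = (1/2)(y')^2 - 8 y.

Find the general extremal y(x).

The Lagrangian is L = (1/2)(y')^2 - 8 y.
∂L/∂y = -8.
∂L/∂y' = y'.
The Euler-Lagrange equation d/dx(∂L/∂y') − ∂L/∂y = 0 becomes:
    y'' + 8 = 0
General solution: y(x) = -4 x^2 + A x + B, where A and B are arbitrary constants fixed by the endpoint conditions.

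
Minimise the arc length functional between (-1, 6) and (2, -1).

Arc-length functional: J[y] = ∫ sqrt(1 + (y')^2) dx.
Lagrangian L = sqrt(1 + (y')^2) has no explicit y dependence, so ∂L/∂y = 0 and the Euler-Lagrange equation gives
    d/dx( y' / sqrt(1 + (y')^2) ) = 0  ⇒  y' / sqrt(1 + (y')^2) = const.
Hence y' is constant, so y(x) is affine.
Fitting the endpoints (-1, 6) and (2, -1):
    slope m = ((-1) − 6) / (2 − (-1)) = -7/3,
    intercept c = 6 − m·(-1) = 11/3.
Extremal: y(x) = (-7/3) x + 11/3.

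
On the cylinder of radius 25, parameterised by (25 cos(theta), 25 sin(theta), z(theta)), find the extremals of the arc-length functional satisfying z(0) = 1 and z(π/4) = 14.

Parameterise the cylinder of radius R = 25 as
    r(θ) = (25 cos θ, 25 sin θ, z(θ)).
The arc-length element is
    ds = sqrt(625 + (dz/dθ)^2) dθ,
so the Lagrangian is L = sqrt(625 + z'^2).
L depends on z' only, not on z or θ, so ∂L/∂z = 0 and
    ∂L/∂z' = z' / sqrt(625 + z'^2).
The Euler-Lagrange equation gives
    d/dθ( z' / sqrt(625 + z'^2) ) = 0,
so z' is constant. Integrating once:
    z(θ) = a θ + b,
a helix on the cylinder (a straight line when the cylinder is unrolled). The constants a, b are determined by the endpoint conditions.
With endpoint conditions z(0) = 1 and z(π/4) = 14: from z(0) = b we get b = 1, and a·π/4 + 1 = 14 gives a = 52/π, so
    z(θ) = (52/π) θ + 1.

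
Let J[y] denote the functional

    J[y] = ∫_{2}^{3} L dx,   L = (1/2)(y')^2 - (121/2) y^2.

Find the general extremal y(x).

The Lagrangian is L = (1/2)(y')^2 - (121/2) y^2.
∂L/∂y = -121y.
∂L/∂y' = y'.
The Euler-Lagrange equation d/dx(∂L/∂y') − ∂L/∂y = 0 becomes:
    y'' + 121 y = 0
General solution: y(x) = A sin(11x) + B cos(11x), where A and B are arbitrary constants fixed by the endpoint conditions.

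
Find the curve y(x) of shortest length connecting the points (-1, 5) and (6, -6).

Arc-length functional: J[y] = ∫ sqrt(1 + (y')^2) dx.
Lagrangian L = sqrt(1 + (y')^2) has no explicit y dependence, so ∂L/∂y = 0 and the Euler-Lagrange equation gives
    d/dx( y' / sqrt(1 + (y')^2) ) = 0  ⇒  y' / sqrt(1 + (y')^2) = const.
Hence y' is constant, so y(x) is affine.
Fitting the endpoints (-1, 5) and (6, -6):
    slope m = ((-6) − 5) / (6 − (-1)) = -11/7,
    intercept c = 5 − m·(-1) = 24/7.
Extremal: y(x) = (-11/7) x + 24/7.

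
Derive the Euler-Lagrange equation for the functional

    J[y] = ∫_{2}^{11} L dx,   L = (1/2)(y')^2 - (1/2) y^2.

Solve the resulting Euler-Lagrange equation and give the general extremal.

The Lagrangian is L = (1/2)(y')^2 - (1/2) y^2.
∂L/∂y = -y.
∂L/∂y' = y'.
The Euler-Lagrange equation d/dx(∂L/∂y') − ∂L/∂y = 0 becomes:
    y'' + y = 0
General solution: y(x) = A sin(x) + B cos(x), where A and B are arbitrary constants fixed by the endpoint conditions.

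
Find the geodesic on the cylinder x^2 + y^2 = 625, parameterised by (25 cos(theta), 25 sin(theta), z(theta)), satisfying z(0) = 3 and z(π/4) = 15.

Parameterise the cylinder of radius R = 25 as
    r(θ) = (25 cos θ, 25 sin θ, z(θ)).
The arc-length element is
    ds = sqrt(625 + (dz/dθ)^2) dθ,
so the Lagrangian is L = sqrt(625 + z'^2).
L depends on z' only, not on z or θ, so ∂L/∂z = 0 and
    ∂L/∂z' = z' / sqrt(625 + z'^2).
The Euler-Lagrange equation gives
    d/dθ( z' / sqrt(625 + z'^2) ) = 0,
so z' is constant. Integrating once:
    z(θ) = a θ + b,
a helix on the cylinder (a straight line when the cylinder is unrolled). The constants a, b are determined by the endpoint conditions.
With endpoint conditions z(0) = 3 and z(π/4) = 15: from z(0) = b we get b = 3, and a·π/4 + 3 = 15 gives a = 48/π, so
    z(θ) = (48/π) θ + 3.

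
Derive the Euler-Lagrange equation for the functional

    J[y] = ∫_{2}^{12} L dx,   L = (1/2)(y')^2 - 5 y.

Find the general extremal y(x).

The Lagrangian is L = (1/2)(y')^2 - 5 y.
∂L/∂y = -5.
∂L/∂y' = y'.
The Euler-Lagrange equation d/dx(∂L/∂y') − ∂L/∂y = 0 becomes:
    y'' + 5 = 0
General solution: y(x) = -(5/2) x^2 + A x + B, where A and B are arbitrary constants fixed by the endpoint conditions.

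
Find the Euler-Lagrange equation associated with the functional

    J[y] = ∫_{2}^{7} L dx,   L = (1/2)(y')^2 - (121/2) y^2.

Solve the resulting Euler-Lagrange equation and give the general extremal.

The Lagrangian is L = (1/2)(y')^2 - (121/2) y^2.
∂L/∂y = -121y.
∂L/∂y' = y'.
The Euler-Lagrange equation d/dx(∂L/∂y') − ∂L/∂y = 0 becomes:
    y'' + 121 y = 0
General solution: y(x) = A sin(11x) + B cos(11x), where A and B are arbitrary constants fixed by the endpoint conditions.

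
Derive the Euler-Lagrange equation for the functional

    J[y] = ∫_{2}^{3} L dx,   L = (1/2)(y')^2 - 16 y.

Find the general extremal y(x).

The Lagrangian is L = (1/2)(y')^2 - 16 y.
∂L/∂y = -16.
∂L/∂y' = y'.
The Euler-Lagrange equation d/dx(∂L/∂y') − ∂L/∂y = 0 becomes:
    y'' + 16 = 0
General solution: y(x) = -8 x^2 + A x + B, where A and B are arbitrary constants fixed by the endpoint conditions.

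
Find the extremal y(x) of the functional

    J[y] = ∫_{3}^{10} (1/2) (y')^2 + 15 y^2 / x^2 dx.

The Lagrangian is L = (1/2) (y')^2 + 15 y^2 / x^2.
Compute ∂L/∂y = 30y/x^2, ∂L/∂y' = y'.
The Euler-Lagrange equation d/dx(∂L/∂y') − ∂L/∂y = 0 reduces to
    y'' − 30/x^2 · y = 0  (x > 0).
Its general solution is
    y(x) = A x^6 + B x^(-5),
with A, B fixed by the endpoint conditions.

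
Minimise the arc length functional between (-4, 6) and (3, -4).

Arc-length functional: J[y] = ∫ sqrt(1 + (y')^2) dx.
Lagrangian L = sqrt(1 + (y')^2) has no explicit y dependence, so ∂L/∂y = 0 and the Euler-Lagrange equation gives
    d/dx( y' / sqrt(1 + (y')^2) ) = 0  ⇒  y' / sqrt(1 + (y')^2) = const.
Hence y' is constant, so y(x) is affine.
Fitting the endpoints (-4, 6) and (3, -4):
    slope m = ((-4) − 6) / (3 − (-4)) = -10/7,
    intercept c = 6 − m·(-4) = 2/7.
Extremal: y(x) = (-10/7) x + 2/7.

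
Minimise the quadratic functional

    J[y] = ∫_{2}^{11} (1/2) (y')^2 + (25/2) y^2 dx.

The Lagrangian is L = (1/2) (y')^2 + (25/2) y^2.
Compute ∂L/∂y = 25y, ∂L/∂y' = y'.
The Euler-Lagrange equation d/dx(∂L/∂y') − ∂L/∂y = 0 reduces to
    y'' − 25 y = 0.
Its general solution is
    y(x) = A e^(5x) + B e^(−5x),
with A, B fixed by the endpoint conditions.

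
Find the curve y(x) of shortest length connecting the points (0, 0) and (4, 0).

Arc-length functional: J[y] = ∫ sqrt(1 + (y')^2) dx.
Lagrangian L = sqrt(1 + (y')^2) has no explicit y dependence, so ∂L/∂y = 0 and the Euler-Lagrange equation gives
    d/dx( y' / sqrt(1 + (y')^2) ) = 0  ⇒  y' / sqrt(1 + (y')^2) = const.
Hence y' is constant, so y(x) is affine.
Fitting the endpoints (0, 0) and (4, 0):
    slope m = (0 − 0) / (4 − 0) = 0,
    intercept c = 0 − m·0 = 0.
Extremal: y(x) = 0.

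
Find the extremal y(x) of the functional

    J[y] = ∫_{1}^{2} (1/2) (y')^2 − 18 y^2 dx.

The Lagrangian is L = (1/2) (y')^2 − 18 y^2.
Compute ∂L/∂y = -36y, ∂L/∂y' = y'.
The Euler-Lagrange equation d/dx(∂L/∂y') − ∂L/∂y = 0 reduces to
    y'' + 36 y = 0.
Its general solution is
    y(x) = A sin(6x) + B cos(6x),
with A, B fixed by the endpoint conditions.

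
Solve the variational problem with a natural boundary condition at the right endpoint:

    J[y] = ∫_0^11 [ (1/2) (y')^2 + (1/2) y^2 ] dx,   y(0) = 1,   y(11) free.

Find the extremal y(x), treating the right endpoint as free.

The Lagrangian L = (1/2) (y')^2 + (1/2) y^2 gives
    ∂L/∂y = 1 y,   ∂L/∂y' = y'.
Euler-Lagrange: y'' − y = 0.
With k = 1, the general solution is
    y(x) = A cosh(x) + B sinh(x).
Fixed left endpoint y(0) = 1 ⇒ A = 1.
The right endpoint x = 11 is free, so the natural (transversality) condition is ∂L/∂y' |_{x=11} = 0, i.e. y'(11) = 0.
Compute y'(x) = A k sinh(k x) + B k cosh(k x), so
    y'(11) = A k sinh(k·11) + B k cosh(k·11) = 0
    ⇒ B = −A tanh(k·11) = − tanh(1·11).
Therefore the extremal is
    y(x) = cosh(1 x) − tanh(1·11) sinh(1 x).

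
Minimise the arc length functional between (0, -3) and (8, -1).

Arc-length functional: J[y] = ∫ sqrt(1 + (y')^2) dx.
Lagrangian L = sqrt(1 + (y')^2) has no explicit y dependence, so ∂L/∂y = 0 and the Euler-Lagrange equation gives
    d/dx( y' / sqrt(1 + (y')^2) ) = 0  ⇒  y' / sqrt(1 + (y')^2) = const.
Hence y' is constant, so y(x) is affine.
Fitting the endpoints (0, -3) and (8, -1):
    slope m = ((-1) − (-3)) / (8 − 0) = 1/4,
    intercept c = (-3) − m·0 = -3.
Extremal: y(x) = (1/4) x - 3.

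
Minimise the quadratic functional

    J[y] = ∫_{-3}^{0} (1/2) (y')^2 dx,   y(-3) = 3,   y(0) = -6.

The Lagrangian is L = (1/2) (y')^2.
Compute ∂L/∂y = 0, ∂L/∂y' = y'.
The Euler-Lagrange equation d/dx(∂L/∂y') − ∂L/∂y = 0 reduces to
    y'' = 0.
Its general solution is
    y(x) = A x + B,
with A, B fixed by the endpoint conditions.
Applying the endpoint conditions y(-3) = 3 and y(0) = -6: solve A·-3 + B = 3 and A·0 + B = -6. Subtracting gives A(0 − -3) = -6 − 3, so A = -3, and B = 3 − A·-3 = -6. Therefore
    y(x) = -3 x - 6.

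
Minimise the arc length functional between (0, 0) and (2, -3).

Arc-length functional: J[y] = ∫ sqrt(1 + (y')^2) dx.
Lagrangian L = sqrt(1 + (y')^2) has no explicit y dependence, so ∂L/∂y = 0 and the Euler-Lagrange equation gives
    d/dx( y' / sqrt(1 + (y')^2) ) = 0  ⇒  y' / sqrt(1 + (y')^2) = const.
Hence y' is constant, so y(x) is affine.
Fitting the endpoints (0, 0) and (2, -3):
    slope m = ((-3) − 0) / (2 − 0) = -3/2,
    intercept c = 0 − m·0 = 0.
Extremal: y(x) = (-3/2) x.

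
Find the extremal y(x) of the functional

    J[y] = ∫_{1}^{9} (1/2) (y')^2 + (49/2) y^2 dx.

The Lagrangian is L = (1/2) (y')^2 + (49/2) y^2.
Compute ∂L/∂y = 49y, ∂L/∂y' = y'.
The Euler-Lagrange equation d/dx(∂L/∂y') − ∂L/∂y = 0 reduces to
    y'' − 49 y = 0.
Its general solution is
    y(x) = A e^(7x) + B e^(−7x),
with A, B fixed by the endpoint conditions.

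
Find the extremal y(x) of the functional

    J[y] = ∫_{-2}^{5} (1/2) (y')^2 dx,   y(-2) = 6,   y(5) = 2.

The Lagrangian is L = (1/2) (y')^2.
Compute ∂L/∂y = 0, ∂L/∂y' = y'.
The Euler-Lagrange equation d/dx(∂L/∂y') − ∂L/∂y = 0 reduces to
    y'' = 0.
Its general solution is
    y(x) = A x + B,
with A, B fixed by the endpoint conditions.
Applying the endpoint conditions y(-2) = 6 and y(5) = 2: solve A·-2 + B = 6 and A·5 + B = 2. Subtracting gives A(5 − -2) = 2 − 6, so A = -4/7, and B = 6 − A·-2 = 34/7. Therefore
    y(x) = (-4/7) x + 34/7.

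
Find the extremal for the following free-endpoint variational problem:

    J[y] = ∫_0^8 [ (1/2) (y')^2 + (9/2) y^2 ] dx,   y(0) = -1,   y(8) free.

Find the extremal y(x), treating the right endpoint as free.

The Lagrangian L = (1/2) (y')^2 + (9/2) y^2 gives
    ∂L/∂y = 9 y,   ∂L/∂y' = y'.
Euler-Lagrange: y'' − 9 y = 0.
With k = 3, the general solution is
    y(x) = A cosh(3 x) + B sinh(3 x).
Fixed left endpoint y(0) = -1 ⇒ A = -1.
The right endpoint x = 8 is free, so the natural (transversality) condition is ∂L/∂y' |_{x=8} = 0, i.e. y'(8) = 0.
Compute y'(x) = A k sinh(k x) + B k cosh(k x), so
    y'(8) = A k sinh(k·8) + B k cosh(k·8) = 0
    ⇒ B = −A tanh(k·8) = tanh(3·8).
Therefore the extremal is
    y(x) = −cosh(3 x) + tanh(3·8) sinh(3 x).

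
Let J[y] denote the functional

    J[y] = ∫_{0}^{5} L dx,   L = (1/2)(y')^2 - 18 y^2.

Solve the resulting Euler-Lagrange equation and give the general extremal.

The Lagrangian is L = (1/2)(y')^2 - 18 y^2.
∂L/∂y = -36y.
∂L/∂y' = y'.
The Euler-Lagrange equation d/dx(∂L/∂y') − ∂L/∂y = 0 becomes:
    y'' + 36 y = 0
General solution: y(x) = A sin(6x) + B cos(6x), where A and B are arbitrary constants fixed by the endpoint conditions.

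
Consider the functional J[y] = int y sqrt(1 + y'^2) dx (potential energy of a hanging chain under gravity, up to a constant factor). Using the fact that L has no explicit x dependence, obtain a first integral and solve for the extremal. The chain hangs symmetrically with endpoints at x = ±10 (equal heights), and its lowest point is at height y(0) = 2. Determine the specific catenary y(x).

The Lagrangian L(y, y') = y sqrt(1 + y'^2) has no explicit x dependence, so the Beltrami identity applies:
    L − y' ∂L/∂y' = C.
Compute ∂L/∂y' = y · y' / sqrt(1 + y'^2). Then
    L − y' ∂L/∂y'
    = y sqrt(1 + y'^2) − y · y'^2 / sqrt(1 + y'^2)
    = y (1 + y'^2 − y'^2) / sqrt(1 + y'^2)
    = y / sqrt(1 + y'^2) = C.
Squaring gives y^2 = C^2 (1 + y'^2), i.e.
    y'^2 = y^2 / C^2 − 1.
Separating variables,
    dy / sqrt(y^2 − C^2) = dx / C,
and integrating gives arccosh(y / C) = (x − a)/C, so
    y(x) = C cosh((x − a)/C),
the catenary. The constants C and a are fixed by the two endpoint conditions (and, for the hanging-chain problem, the length constraint selects C).
Now fit the given data. The endpoints x = ±10 are symmetric at equal height, so the catenary is even about its minimum: a = 0 and y(x) = C cosh(x/C). The lowest point is y(0) = C cosh(0) = C, and we are told y(0) = 2, so C = 2. Therefore
    y(x) = 2 cosh(x/2),
and at the endpoints
    y(±10) = 2 cosh(10/2).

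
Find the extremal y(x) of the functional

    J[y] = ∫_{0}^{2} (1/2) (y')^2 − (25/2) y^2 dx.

The Lagrangian is L = (1/2) (y')^2 − (25/2) y^2.
Compute ∂L/∂y = -25y, ∂L/∂y' = y'.
The Euler-Lagrange equation d/dx(∂L/∂y') − ∂L/∂y = 0 reduces to
    y'' + 25 y = 0.
Its general solution is
    y(x) = A sin(5x) + B cos(5x),
with A, B fixed by the endpoint conditions.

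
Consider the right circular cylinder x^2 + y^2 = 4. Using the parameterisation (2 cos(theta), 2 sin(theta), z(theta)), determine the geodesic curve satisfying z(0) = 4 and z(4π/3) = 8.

Parameterise the cylinder of radius R = 2 as
    r(θ) = (2 cos θ, 2 sin θ, z(θ)).
The arc-length element is
    ds = sqrt(4 + (dz/dθ)^2) dθ,
so the Lagrangian is L = sqrt(4 + z'^2).
L depends on z' only, not on z or θ, so ∂L/∂z = 0 and
    ∂L/∂z' = z' / sqrt(4 + z'^2).
The Euler-Lagrange equation gives
    d/dθ( z' / sqrt(4 + z'^2) ) = 0,
so z' is constant. Integrating once:
    z(θ) = a θ + b,
a helix on the cylinder (a straight line when the cylinder is unrolled). The constants a, b are determined by the endpoint conditions.
With endpoint conditions z(0) = 4 and z(4π/3) = 8: from z(0) = b we get b = 4, and a·4π/3 + 4 = 8 gives a = 3/π, so
    z(θ) = (3/π) θ + 4.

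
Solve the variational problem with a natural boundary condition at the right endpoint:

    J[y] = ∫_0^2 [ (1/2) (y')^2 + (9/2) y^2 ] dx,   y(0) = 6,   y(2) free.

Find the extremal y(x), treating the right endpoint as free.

The Lagrangian L = (1/2) (y')^2 + (9/2) y^2 gives
    ∂L/∂y = 9 y,   ∂L/∂y' = y'.
Euler-Lagrange: y'' − 9 y = 0.
With k = 3, the general solution is
    y(x) = A cosh(3 x) + B sinh(3 x).
Fixed left endpoint y(0) = 6 ⇒ A = 6.
The right endpoint x = 2 is free, so the natural (transversality) condition is ∂L/∂y' |_{x=2} = 0, i.e. y'(2) = 0.
Compute y'(x) = A k sinh(k x) + B k cosh(k x), so
    y'(2) = A k sinh(k·2) + B k cosh(k·2) = 0
    ⇒ B = −A tanh(k·2) = − 6 tanh(3·2).
Therefore the extremal is
    y(x) = 6 cosh(3 x) − 6 tanh(3·2) sinh(3 x).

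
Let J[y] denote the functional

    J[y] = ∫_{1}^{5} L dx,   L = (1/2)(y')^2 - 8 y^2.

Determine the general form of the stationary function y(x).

The Lagrangian is L = (1/2)(y')^2 - 8 y^2.
∂L/∂y = -16y.
∂L/∂y' = y'.
The Euler-Lagrange equation d/dx(∂L/∂y') − ∂L/∂y = 0 becomes:
    y'' + 16 y = 0
General solution: y(x) = A sin(4x) + B cos(4x), where A and B are arbitrary constants fixed by the endpoint conditions.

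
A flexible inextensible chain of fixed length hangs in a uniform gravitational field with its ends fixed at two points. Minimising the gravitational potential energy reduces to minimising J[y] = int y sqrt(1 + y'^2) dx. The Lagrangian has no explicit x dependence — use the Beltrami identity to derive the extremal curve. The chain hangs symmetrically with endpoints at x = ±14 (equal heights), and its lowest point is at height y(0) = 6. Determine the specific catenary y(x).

The Lagrangian L(y, y') = y sqrt(1 + y'^2) has no explicit x dependence, so the Beltrami identity applies:
    L − y' ∂L/∂y' = C.
Compute ∂L/∂y' = y · y' / sqrt(1 + y'^2). Then
    L − y' ∂L/∂y'
    = y sqrt(1 + y'^2) − y · y'^2 / sqrt(1 + y'^2)
    = y (1 + y'^2 − y'^2) / sqrt(1 + y'^2)
    = y / sqrt(1 + y'^2) = C.
Squaring gives y^2 = C^2 (1 + y'^2), i.e.
    y'^2 = y^2 / C^2 − 1.
Separating variables,
    dy / sqrt(y^2 − C^2) = dx / C,
and integrating gives arccosh(y / C) = (x − a)/C, so
    y(x) = C cosh((x − a)/C),
the catenary. The constants C and a are fixed by the two endpoint conditions (and, for the hanging-chain problem, the length constraint selects C).
Now fit the given data. The endpoints x = ±14 are symmetric at equal height, so the catenary is even about its minimum: a = 0 and y(x) = C cosh(x/C). The lowest point is y(0) = C cosh(0) = C, and we are told y(0) = 6, so C = 6. Therefore
    y(x) = 6 cosh(x/6),
and at the endpoints
    y(±14) = 6 cosh(14/6).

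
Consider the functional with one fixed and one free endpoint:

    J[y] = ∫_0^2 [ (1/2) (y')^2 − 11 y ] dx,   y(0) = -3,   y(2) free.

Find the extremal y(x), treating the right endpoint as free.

The Lagrangian L = (1/2) (y')^2 − 11 y gives
    ∂L/∂y = −11,   ∂L/∂y' = y'.
Euler-Lagrange: d/dx(y') − (−11) = 0, i.e. y'' + 11 = 0, so
    y(x) = −(11/2) x^2 + C1 x + C2.
Fixed left endpoint y(0) = -3 ⇒ C2 = -3.
The right endpoint x = 2 is free, so the natural (transversality) condition is ∂L/∂y' |_{x=2} = 0, i.e. y'(2) = 0.
Compute y'(x) = −11 x + C1, so y'(2) = −22 + C1 = 0 ⇒ C1 = 22.
Therefore the extremal is
    y(x) = −(11/2) x^2 + 22 x − 3.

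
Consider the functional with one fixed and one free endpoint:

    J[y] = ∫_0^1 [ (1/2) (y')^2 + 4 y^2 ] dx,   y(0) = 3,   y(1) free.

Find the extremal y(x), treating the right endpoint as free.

The Lagrangian L = (1/2) (y')^2 + 4 y^2 gives
    ∂L/∂y = 8 y,   ∂L/∂y' = y'.
Euler-Lagrange: y'' − 8 y = 0.
With k = sqrt(8), the general solution is
    y(x) = A cosh(sqrt(8) x) + B sinh(sqrt(8) x).
Fixed left endpoint y(0) = 3 ⇒ A = 3.
The right endpoint x = 1 is free, so the natural (transversality) condition is ∂L/∂y' |_{x=1} = 0, i.e. y'(1) = 0.
Compute y'(x) = A k sinh(k x) + B k cosh(k x), so
    y'(1) = A k sinh(k·1) + B k cosh(k·1) = 0
    ⇒ B = −A tanh(k·1) = − 3 tanh(sqrt(8)·1).
Therefore the extremal is
    y(x) = 3 cosh(sqrt(8) x) − 3 tanh(sqrt(8)·1) sinh(sqrt(8) x).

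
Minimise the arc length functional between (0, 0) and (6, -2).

Arc-length functional: J[y] = ∫ sqrt(1 + (y')^2) dx.
Lagrangian L = sqrt(1 + (y')^2) has no explicit y dependence, so ∂L/∂y = 0 and the Euler-Lagrange equation gives
    d/dx( y' / sqrt(1 + (y')^2) ) = 0  ⇒  y' / sqrt(1 + (y')^2) = const.
Hence y' is constant, so y(x) is affine.
Fitting the endpoints (0, 0) and (6, -2):
    slope m = ((-2) − 0) / (6 − 0) = -1/3,
    intercept c = 0 − m·0 = 0.
Extremal: y(x) = (-1/3) x.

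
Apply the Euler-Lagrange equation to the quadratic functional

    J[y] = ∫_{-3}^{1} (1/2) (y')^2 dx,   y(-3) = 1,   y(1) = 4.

The Lagrangian is L = (1/2) (y')^2.
Compute ∂L/∂y = 0, ∂L/∂y' = y'.
The Euler-Lagrange equation d/dx(∂L/∂y') − ∂L/∂y = 0 reduces to
    y'' = 0.
Its general solution is
    y(x) = A x + B,
with A, B fixed by the endpoint conditions.
Applying the endpoint conditions y(-3) = 1 and y(1) = 4: solve A·-3 + B = 1 and A·1 + B = 4. Subtracting gives A(1 − -3) = 4 − 1, so A = 3/4, and B = 1 − A·-3 = 13/4. Therefore
    y(x) = (3/4) x + 13/4.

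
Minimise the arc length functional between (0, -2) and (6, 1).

Arc-length functional: J[y] = ∫ sqrt(1 + (y')^2) dx.
Lagrangian L = sqrt(1 + (y')^2) has no explicit y dependence, so ∂L/∂y = 0 and the Euler-Lagrange equation gives
    d/dx( y' / sqrt(1 + (y')^2) ) = 0  ⇒  y' / sqrt(1 + (y')^2) = const.
Hence y' is constant, so y(x) is affine.
Fitting the endpoints (0, -2) and (6, 1):
    slope m = (1 − (-2)) / (6 − 0) = 1/2,
    intercept c = (-2) − m·0 = -2.
Extremal: y(x) = (1/2) x - 2.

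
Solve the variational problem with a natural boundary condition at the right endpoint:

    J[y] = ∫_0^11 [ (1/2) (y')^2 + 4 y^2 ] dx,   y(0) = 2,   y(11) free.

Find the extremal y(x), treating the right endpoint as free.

The Lagrangian L = (1/2) (y')^2 + 4 y^2 gives
    ∂L/∂y = 8 y,   ∂L/∂y' = y'.
Euler-Lagrange: y'' − 8 y = 0.
With k = sqrt(8), the general solution is
    y(x) = A cosh(sqrt(8) x) + B sinh(sqrt(8) x).
Fixed left endpoint y(0) = 2 ⇒ A = 2.
The right endpoint x = 11 is free, so the natural (transversality) condition is ∂L/∂y' |_{x=11} = 0, i.e. y'(11) = 0.
Compute y'(x) = A k sinh(k x) + B k cosh(k x), so
    y'(11) = A k sinh(k·11) + B k cosh(k·11) = 0
    ⇒ B = −A tanh(k·11) = − 2 tanh(sqrt(8)·11).
Therefore the extremal is
    y(x) = 2 cosh(sqrt(8) x) − 2 tanh(sqrt(8)·11) sinh(sqrt(8) x).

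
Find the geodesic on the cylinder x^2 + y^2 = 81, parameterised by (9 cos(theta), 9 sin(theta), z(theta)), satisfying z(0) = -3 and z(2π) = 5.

Parameterise the cylinder of radius R = 9 as
    r(θ) = (9 cos θ, 9 sin θ, z(θ)).
The arc-length element is
    ds = sqrt(81 + (dz/dθ)^2) dθ,
so the Lagrangian is L = sqrt(81 + z'^2).
L depends on z' only, not on z or θ, so ∂L/∂z = 0 and
    ∂L/∂z' = z' / sqrt(81 + z'^2).
The Euler-Lagrange equation gives
    d/dθ( z' / sqrt(81 + z'^2) ) = 0,
so z' is constant. Integrating once:
    z(θ) = a θ + b,
a helix on the cylinder (a straight line when the cylinder is unrolled). The constants a, b are determined by the endpoint conditions.
With endpoint conditions z(0) = -3 and z(2π) = 5: from z(0) = b we get b = -3, and a·2π + -3 = 5 gives a = 4/π, so
    z(θ) = (4/π) θ − 3.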